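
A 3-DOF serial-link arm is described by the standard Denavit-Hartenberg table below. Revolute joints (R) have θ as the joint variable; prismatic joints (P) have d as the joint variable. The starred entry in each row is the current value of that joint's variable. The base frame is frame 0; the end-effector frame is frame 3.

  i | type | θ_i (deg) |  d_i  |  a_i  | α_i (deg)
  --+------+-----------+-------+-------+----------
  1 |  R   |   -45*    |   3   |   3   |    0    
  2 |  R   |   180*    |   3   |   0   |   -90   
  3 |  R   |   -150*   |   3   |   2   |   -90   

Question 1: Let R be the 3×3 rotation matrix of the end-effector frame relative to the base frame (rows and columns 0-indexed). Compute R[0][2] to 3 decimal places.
-0.354

End-effector z-axis (col 2 of R) = (-0.3536,0.3536,0.8660)
R[0][2] = -0.3536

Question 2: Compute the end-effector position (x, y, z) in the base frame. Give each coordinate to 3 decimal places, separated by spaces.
after link 1: o_1 = (2.1213, -2.1213, 3.0000)
after link 2: o_2 = (2.1213, -2.1213, 6.0000)
after link 3: o_3 = (1.2247, -5.4674, 7.0000)

1.225 -5.467 7.000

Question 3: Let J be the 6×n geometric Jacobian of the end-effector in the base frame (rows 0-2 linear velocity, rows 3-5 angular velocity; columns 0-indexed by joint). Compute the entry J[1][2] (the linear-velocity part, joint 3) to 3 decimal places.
0.707

axis z_2 = (-0.7071,-0.7071,0.0000); lever o_n−o_2 = (-0.8966,-3.3461,1.0000)
cross product → J_v[:, 2] = (-0.7071,0.7071,1.7321)
J_ω[:, 2] = z_2
entry J[1][2] = 0.7071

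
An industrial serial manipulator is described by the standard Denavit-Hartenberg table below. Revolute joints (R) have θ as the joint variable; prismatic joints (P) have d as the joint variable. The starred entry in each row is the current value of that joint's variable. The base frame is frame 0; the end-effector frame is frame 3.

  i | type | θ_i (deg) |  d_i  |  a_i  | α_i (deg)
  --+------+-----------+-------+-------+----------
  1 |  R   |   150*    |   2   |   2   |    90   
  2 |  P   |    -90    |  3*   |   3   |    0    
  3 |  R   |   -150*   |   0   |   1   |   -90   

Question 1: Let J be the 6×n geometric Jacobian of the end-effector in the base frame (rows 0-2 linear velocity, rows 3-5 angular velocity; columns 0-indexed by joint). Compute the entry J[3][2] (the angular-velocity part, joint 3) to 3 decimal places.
0.500

axis z_2 = (0.5000,0.8660,0.0000); lever o_n−o_2 = (0.4330,-0.2500,0.8660)
cross product → J_v[:, 2] = (0.7500,-0.4330,-0.5000)
J_ω[:, 2] = z_2
entry J[3][2] = 0.5000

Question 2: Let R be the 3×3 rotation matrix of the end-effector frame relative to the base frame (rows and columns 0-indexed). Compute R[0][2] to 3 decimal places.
0.750

End-effector z-axis (col 2 of R) = (0.7500,-0.4330,-0.5000)
R[0][2] = 0.7500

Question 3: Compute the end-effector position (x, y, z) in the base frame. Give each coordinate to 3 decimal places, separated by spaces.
0.201 3.348 -0.134

after link 1: o_1 = (-1.7321, 1.0000, 2.0000)
after link 2: o_2 = (-0.2321, 3.5981, -1.0000)
after link 3: o_3 = (0.2010, 3.3481, -0.1340)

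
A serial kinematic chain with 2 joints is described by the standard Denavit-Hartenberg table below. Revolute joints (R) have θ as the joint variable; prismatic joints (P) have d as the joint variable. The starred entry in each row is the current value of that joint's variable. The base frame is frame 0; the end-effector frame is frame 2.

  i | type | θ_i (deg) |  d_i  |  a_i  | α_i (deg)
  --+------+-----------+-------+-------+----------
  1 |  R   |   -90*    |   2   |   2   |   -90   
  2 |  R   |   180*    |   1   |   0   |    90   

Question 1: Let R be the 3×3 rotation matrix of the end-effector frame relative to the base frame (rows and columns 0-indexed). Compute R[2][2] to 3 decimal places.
End-effector z-axis (col 2 of R) = (0.0000,-0.0000,-1.0000)
R[2][2] = -1.0000

-1.000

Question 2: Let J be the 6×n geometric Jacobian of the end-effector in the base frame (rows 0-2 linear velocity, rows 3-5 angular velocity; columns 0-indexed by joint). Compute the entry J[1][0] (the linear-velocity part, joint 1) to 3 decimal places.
axis z_0 = ẑ; lever o_n−o_0 = (1.0000,-2.0000,2.0000)
cross product → J_v[:, 0] = (2.0000,1.0000,-0.0000)
J_ω[:, 0] = z_0
entry J[1][0] = 1.0000

1.000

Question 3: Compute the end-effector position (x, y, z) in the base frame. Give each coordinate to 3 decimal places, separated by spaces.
after link 1: o_1 = (0.0000, -2.0000, 2.0000)
after link 2: o_2 = (1.0000, -2.0000, 2.0000)

1.000 -2.000 2.000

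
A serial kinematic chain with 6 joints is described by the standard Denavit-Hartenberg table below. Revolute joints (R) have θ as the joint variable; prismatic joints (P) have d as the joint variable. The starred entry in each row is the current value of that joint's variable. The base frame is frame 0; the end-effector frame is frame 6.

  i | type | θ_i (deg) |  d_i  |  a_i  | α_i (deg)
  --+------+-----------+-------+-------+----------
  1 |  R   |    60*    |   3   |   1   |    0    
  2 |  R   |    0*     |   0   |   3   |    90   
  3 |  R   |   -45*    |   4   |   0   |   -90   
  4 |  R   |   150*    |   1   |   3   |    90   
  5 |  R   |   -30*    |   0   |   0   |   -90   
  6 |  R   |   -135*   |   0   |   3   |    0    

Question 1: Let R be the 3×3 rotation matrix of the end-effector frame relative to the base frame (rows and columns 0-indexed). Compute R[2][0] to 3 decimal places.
-0.375

End-effector x-axis (col 0 of R) = (0.1723,0.9109,-0.3750)
R[2][0] = -0.3750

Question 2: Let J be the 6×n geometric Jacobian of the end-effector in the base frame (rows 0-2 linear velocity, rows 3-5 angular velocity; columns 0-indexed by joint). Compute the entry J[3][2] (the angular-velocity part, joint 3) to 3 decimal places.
0.866

axis z_2 = (0.8660,-0.5000,0.0000); lever o_n−o_2 = (2.1171,0.5040,1.4192)
cross product → J_v[:, 2] = (-0.7096,-1.2291,1.4950)
J_ω[:, 2] = z_2
entry J[3][2] = 0.8660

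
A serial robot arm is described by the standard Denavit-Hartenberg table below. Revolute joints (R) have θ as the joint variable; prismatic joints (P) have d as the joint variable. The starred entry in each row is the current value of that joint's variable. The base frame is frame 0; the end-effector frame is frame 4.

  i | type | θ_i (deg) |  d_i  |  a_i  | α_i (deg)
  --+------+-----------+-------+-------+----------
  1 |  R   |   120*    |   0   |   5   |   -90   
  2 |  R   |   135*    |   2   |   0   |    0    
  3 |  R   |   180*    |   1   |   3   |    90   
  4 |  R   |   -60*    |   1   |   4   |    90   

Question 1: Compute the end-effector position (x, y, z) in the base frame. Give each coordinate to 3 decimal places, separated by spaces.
after link 1: o_1 = (-2.5000, 4.3301, 0.0000)
after link 2: o_2 = (-4.2321, 3.3301, 0.0000)
after link 3: o_3 = (-6.1587, 4.6672, 2.1213)
after link 4: o_4 = (-3.5123, 7.0117, 4.2426)

-3.512 7.012 4.243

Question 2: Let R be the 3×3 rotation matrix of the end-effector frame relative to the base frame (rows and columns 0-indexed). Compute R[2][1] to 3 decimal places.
0.707

End-effector y-axis (col 1 of R) = (0.3536,-0.6124,0.7071)
R[2][1] = 0.7071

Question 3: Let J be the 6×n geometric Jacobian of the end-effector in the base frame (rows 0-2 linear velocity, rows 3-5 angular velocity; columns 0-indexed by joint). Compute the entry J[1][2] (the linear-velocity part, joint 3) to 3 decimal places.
3.674

axis z_2 = (-0.8660,-0.5000,0.0000); lever o_n−o_2 = (0.7198,3.6815,4.2426)
cross product → J_v[:, 2] = (-2.1213,3.6742,-2.8284)
J_ω[:, 2] = z_2
entry J[1][2] = 3.6742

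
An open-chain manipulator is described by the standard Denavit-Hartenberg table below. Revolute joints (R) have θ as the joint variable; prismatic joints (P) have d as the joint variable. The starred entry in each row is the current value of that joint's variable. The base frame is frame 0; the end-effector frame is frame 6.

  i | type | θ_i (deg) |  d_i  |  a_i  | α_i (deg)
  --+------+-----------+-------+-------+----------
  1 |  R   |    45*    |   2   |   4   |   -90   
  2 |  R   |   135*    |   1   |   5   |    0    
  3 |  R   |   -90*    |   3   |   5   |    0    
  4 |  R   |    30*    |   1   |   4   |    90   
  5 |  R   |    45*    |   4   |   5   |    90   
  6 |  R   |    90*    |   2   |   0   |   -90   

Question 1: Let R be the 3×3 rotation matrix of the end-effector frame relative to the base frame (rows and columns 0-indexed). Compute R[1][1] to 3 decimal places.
End-effector y-axis (col 1 of R) = (-0.6294,0.3706,0.6830)
R[1][1] = 0.3706

0.371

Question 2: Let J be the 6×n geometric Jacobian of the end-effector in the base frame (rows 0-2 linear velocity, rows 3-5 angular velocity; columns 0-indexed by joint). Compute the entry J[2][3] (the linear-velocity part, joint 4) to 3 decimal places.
axis z_3 = (-0.7071,0.7071,0.0000); lever o_n−o_3 = (2.1629,6.5771,-7.6095)
cross product → J_v[:, 3] = (-5.3807,-5.3807,-6.1801)
J_ω[:, 3] = z_3
entry J[2][3] = -6.1801

-6.180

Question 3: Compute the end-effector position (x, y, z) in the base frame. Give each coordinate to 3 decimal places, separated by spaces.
after link 1: o_1 = (2.8284, 2.8284, 2.0000)
after link 2: o_2 = (-0.3787, 1.0355, -1.5355)
after link 3: o_3 = (0.0000, 5.6569, -5.0711)
after link 4: o_4 = (0.0249, 7.0960, -8.9348)
after link 5: o_5 = (0.9040, 12.9751, -11.3146)
after link 6: o_6 = (2.1629, 12.2339, -12.6806)

2.163 12.234 -12.681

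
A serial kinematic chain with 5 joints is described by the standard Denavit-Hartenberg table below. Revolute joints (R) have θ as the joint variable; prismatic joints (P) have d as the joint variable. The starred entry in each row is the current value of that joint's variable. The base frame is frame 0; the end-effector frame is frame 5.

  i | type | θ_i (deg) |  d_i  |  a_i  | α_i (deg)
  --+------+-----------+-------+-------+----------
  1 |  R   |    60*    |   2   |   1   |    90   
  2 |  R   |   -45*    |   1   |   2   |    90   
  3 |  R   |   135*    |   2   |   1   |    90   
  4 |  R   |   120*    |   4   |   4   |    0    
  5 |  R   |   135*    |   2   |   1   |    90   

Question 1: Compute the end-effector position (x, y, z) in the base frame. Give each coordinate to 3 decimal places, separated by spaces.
after link 1: o_1 = (0.5000, 0.8660, 2.0000)
after link 2: o_2 = (2.0731, 1.5908, 0.5858)
after link 3: o_3 = (1.7284, -0.4205, -0.3284)
after link 4: o_4 = (3.2284, -0.6509, -5.7779)
after link 5: o_5 = (5.2009, 0.3031, -6.2243)

5.201 0.303 -6.224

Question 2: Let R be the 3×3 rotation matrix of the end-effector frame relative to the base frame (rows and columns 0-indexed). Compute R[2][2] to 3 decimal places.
-0.666

End-effector z-axis (col 2 of R) = (-0.4415,0.6013,-0.6660)
R[2][2] = -0.6660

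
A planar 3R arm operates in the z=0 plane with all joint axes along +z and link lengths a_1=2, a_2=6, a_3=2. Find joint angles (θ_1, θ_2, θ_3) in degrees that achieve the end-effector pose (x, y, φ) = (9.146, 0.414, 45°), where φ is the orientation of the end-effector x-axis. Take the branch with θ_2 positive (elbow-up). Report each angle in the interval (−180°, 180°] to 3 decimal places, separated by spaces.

wrist centre = target − a_3·(cos φ, sin φ) = (7.7318, -1.0002)
cos θ_2 = (60.7809−2²−6²)/(2·2·6) = 0.8659; θ_2 = 30.0175° (elbow-up)
β = atan2(-1.0002,7.7318) = -7.3711°; ψ = atan2(3.0016,7.1952) = 22.6441°
θ_1 = β − ψ = -30.0151°
θ_3 = φ − θ_1 − θ_2 = 44.9977° (wrapped to (-180°,180°])

-30.015 30.017 44.998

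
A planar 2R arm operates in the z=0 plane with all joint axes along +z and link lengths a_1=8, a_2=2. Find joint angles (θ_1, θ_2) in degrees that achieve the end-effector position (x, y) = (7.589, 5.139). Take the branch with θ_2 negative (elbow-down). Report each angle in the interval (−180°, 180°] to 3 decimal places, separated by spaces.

44.997 -59.995

cos θ_2 = (84.0022−8²−2²)/(2·8·2) = 0.5001; θ_2 = -59.9954° (elbow-down)
β = atan2(5.1390,7.5890) = 34.1045°; ψ = atan2(-1.7320,9.0001) = -10.8927°
θ_1 = β − ψ = 44.9972°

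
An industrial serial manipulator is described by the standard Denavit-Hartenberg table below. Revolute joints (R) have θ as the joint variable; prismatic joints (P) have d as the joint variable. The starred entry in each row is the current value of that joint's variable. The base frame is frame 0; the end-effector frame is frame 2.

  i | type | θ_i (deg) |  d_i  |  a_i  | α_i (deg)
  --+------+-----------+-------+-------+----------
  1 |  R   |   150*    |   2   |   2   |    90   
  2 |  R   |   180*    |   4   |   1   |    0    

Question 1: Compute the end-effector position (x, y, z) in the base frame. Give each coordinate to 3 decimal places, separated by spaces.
after link 1: o_1 = (-1.7321, 1.0000, 2.0000)
after link 2: o_2 = (1.1340, 3.9641, 2.0000)

1.134 3.964 2.000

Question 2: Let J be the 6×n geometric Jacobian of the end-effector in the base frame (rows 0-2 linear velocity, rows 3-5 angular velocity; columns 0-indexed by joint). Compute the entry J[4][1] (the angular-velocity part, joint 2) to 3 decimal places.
axis z_1 = (0.5000,0.8660,0.0000); lever o_n−o_1 = (2.8660,2.9641,0.0000)
cross product → J_v[:, 1] = (0.0000,-0.0000,-1.0000)
J_ω[:, 1] = z_1
entry J[4][1] = 0.8660

0.866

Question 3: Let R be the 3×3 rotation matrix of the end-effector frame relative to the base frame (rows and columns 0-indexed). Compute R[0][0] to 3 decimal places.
0.866

End-effector x-axis (col 0 of R) = (0.8660,-0.5000,0.0000)
R[0][0] = 0.8660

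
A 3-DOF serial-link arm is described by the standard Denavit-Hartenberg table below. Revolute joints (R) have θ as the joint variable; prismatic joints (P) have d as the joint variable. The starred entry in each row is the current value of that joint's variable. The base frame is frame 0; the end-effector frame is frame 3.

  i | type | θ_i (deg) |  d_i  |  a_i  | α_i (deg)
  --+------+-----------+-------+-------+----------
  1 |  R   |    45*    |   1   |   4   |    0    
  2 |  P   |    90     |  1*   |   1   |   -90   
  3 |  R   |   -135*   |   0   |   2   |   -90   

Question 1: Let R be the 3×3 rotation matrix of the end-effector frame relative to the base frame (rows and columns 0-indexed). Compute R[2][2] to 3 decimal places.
End-effector z-axis (col 2 of R) = (-0.5000,0.5000,0.7071)
R[2][2] = 0.7071

0.707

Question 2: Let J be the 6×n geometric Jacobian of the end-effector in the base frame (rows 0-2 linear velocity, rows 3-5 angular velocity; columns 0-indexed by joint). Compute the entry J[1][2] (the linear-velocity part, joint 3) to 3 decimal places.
1.000

axis z_2 = (-0.7071,-0.7071,0.0000); lever o_n−o_2 = (1.0000,-1.0000,1.4142)
cross product → J_v[:, 2] = (-1.0000,1.0000,1.4142)
J_ω[:, 2] = z_2
entry J[1][2] = 1.0000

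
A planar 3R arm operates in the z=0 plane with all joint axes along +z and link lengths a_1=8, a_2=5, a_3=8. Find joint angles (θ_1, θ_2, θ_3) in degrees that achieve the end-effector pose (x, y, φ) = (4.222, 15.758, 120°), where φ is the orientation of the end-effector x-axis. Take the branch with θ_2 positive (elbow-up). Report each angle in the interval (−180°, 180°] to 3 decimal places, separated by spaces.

wrist centre = target − a_3·(cos φ, sin φ) = (8.2220, 8.8298)
cos θ_2 = (145.5666−8²−5²)/(2·8·5) = 0.7071; θ_2 = 45.0020° (elbow-up)
β = atan2(8.8298,8.2220) = 47.0414°; ψ = atan2(3.5357,11.5354) = 17.0405°
θ_1 = β − ψ = 30.0009°
θ_3 = φ − θ_1 − θ_2 = 44.9972° (wrapped to (-180°,180°])

30.001 45.002 44.997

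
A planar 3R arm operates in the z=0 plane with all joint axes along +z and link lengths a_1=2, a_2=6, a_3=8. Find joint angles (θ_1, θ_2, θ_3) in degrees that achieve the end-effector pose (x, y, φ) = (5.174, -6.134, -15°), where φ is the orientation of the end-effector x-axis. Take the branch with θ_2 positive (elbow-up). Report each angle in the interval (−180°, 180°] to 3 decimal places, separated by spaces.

120.003 134.993 90.004

wrist centre = target − a_3·(cos φ, sin φ) = (-2.5534, -4.0634)
cos θ_2 = (23.0315−2²−6²)/(2·2·6) = -0.7070; θ_2 = 134.9931° (elbow-up)
β = atan2(-4.0634,-2.5534) = -122.1446°; ψ = atan2(4.2432,-2.2421) = 117.8524°
θ_1 = β − ψ = -239.9970°
θ_3 = φ − θ_1 − θ_2 = 90.0040° (wrapped to (-180°,180°])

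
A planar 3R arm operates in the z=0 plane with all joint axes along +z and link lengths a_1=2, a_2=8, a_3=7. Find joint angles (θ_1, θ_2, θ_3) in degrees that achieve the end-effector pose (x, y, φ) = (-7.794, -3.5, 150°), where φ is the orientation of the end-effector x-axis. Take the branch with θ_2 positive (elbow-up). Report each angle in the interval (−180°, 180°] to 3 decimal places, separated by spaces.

150.000 120.002 -120.002

wrist centre = target − a_3·(cos φ, sin φ) = (-1.7318, -7.0000)
cos θ_2 = (51.9992−2²−8²)/(2·2·8) = -0.5000; θ_2 = 120.0016° (elbow-up)
β = atan2(-7.0000,-1.7318) = -103.8961°; ψ = atan2(6.9281,-2.0002) = 106.1039°
θ_1 = β − ψ = -210.0000°
θ_3 = φ − θ_1 − θ_2 = -120.0016° (wrapped to (-180°,180°])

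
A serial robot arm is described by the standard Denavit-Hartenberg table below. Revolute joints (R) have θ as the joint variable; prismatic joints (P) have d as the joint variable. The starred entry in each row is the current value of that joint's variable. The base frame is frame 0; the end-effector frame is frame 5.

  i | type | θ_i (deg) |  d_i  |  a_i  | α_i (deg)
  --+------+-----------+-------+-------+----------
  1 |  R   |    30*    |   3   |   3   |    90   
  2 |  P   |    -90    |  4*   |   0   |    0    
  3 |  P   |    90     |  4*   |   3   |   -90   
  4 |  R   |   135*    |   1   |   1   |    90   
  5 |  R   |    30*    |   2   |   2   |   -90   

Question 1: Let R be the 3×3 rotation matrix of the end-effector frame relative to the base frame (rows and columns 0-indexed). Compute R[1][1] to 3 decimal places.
-0.966

End-effector y-axis (col 1 of R) = (-0.2588,-0.9659,-0.0000)
R[1][1] = -0.9659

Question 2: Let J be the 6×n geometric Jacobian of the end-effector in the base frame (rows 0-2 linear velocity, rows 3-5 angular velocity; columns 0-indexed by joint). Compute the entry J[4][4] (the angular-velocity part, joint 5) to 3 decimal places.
0.966

axis z_4 = (0.2588,0.9659,0.0000); lever o_n−o_4 = (-1.1554,2.3801,1.0000)
cross product → J_v[:, 4] = (0.9659,-0.2588,1.7321)
J_ω[:, 4] = z_4
entry J[4][4] = 0.9659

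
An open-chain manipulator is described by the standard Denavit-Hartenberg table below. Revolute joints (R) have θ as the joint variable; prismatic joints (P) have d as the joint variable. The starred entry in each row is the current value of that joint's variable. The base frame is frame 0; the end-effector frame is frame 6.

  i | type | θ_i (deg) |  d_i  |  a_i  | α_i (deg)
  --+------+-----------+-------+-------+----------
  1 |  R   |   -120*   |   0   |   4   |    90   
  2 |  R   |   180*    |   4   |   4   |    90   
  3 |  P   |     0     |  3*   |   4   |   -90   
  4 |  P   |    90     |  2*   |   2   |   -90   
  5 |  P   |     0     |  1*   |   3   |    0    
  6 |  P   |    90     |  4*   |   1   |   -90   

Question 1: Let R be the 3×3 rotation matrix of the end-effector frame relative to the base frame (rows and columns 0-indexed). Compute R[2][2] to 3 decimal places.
End-effector z-axis (col 2 of R) = (-0.0000,-0.0000,1.0000)
R[2][2] = 1.0000

1.000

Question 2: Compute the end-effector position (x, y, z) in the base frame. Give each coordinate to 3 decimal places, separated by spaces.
-4.830 1.634 -2.000

after link 1: o_1 = (-2.0000, -3.4641, 0.0000)
after link 2: o_2 = (-3.4641, 2.0000, 0.0000)
after link 3: o_3 = (-1.4641, 5.4641, 3.0000)
after link 4: o_4 = (-3.1962, 6.4641, 1.0000)
after link 5: o_5 = (-3.6962, 5.5981, -2.0000)
after link 6: o_6 = (-4.8301, 1.6340, -2.0000)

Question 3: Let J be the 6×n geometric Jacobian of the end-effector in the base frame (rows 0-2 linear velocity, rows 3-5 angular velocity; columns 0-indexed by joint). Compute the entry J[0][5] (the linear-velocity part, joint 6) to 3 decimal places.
prismatic axis z_5 = (-0.5000,-0.8660,-0.0000)
J_v[:, 5] = z_5; J_ω[:, 5] = (0,0,0)
entry J[0][5] = -0.5000

-0.500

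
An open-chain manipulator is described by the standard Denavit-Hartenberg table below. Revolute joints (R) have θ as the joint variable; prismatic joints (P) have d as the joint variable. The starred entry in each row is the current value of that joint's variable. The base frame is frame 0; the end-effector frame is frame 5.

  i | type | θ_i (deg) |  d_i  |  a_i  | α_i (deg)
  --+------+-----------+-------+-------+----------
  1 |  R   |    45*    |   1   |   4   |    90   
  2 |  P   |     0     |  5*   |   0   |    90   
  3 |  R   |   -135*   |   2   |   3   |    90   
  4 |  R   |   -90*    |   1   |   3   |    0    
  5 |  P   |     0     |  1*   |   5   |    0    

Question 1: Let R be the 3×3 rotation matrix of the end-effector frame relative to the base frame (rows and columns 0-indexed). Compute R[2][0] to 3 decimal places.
End-effector x-axis (col 0 of R) = (-0.0000,0.0000,1.0000)
R[2][0] = 1.0000

1.000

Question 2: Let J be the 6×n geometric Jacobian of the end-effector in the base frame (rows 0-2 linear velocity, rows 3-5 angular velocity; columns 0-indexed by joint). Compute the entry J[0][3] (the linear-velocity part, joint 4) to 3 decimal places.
axis z_3 = (-0.0000,-1.0000,0.0000); lever o_n−o_3 = (-0.0000,-2.0000,8.0000)
cross product → J_v[:, 3] = (-8.0000,0.0000,-0.0000)
J_ω[:, 3] = z_3
entry J[0][3] = -8.0000

-8.000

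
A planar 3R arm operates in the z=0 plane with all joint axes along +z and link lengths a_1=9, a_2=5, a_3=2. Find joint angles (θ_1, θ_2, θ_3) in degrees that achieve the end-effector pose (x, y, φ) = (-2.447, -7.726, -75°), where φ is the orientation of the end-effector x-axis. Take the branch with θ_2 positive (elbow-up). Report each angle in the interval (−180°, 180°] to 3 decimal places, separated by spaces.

-150.000 134.999 -59.999

wrist centre = target − a_3·(cos φ, sin φ) = (-2.9646, -5.7941)
cos θ_2 = (42.3612−9²−5²)/(2·9·5) = -0.7071; θ_2 = 134.9992° (elbow-up)
β = atan2(-5.7941,-2.9646) = -117.0970°; ψ = atan2(3.5356,5.4645) = 32.9032°
θ_1 = β − ψ = -150.0002°
θ_3 = φ − θ_1 − θ_2 = -59.9990° (wrapped to (-180°,180°])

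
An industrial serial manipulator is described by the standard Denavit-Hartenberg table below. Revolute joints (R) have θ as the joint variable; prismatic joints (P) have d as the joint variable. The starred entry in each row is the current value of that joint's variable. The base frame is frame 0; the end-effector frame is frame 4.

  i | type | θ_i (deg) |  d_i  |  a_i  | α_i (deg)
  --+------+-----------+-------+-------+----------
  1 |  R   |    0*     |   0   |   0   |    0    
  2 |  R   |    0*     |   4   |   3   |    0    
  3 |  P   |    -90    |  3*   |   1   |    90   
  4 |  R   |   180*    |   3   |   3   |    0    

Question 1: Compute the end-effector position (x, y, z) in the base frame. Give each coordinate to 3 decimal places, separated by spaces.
after link 1: o_1 = (0.0000, 0.0000, 0.0000)
after link 2: o_2 = (3.0000, 0.0000, 4.0000)
after link 3: o_3 = (3.0000, -1.0000, 7.0000)
after link 4: o_4 = (-0.0000, 2.0000, 7.0000)

-0.000 2.000 7.000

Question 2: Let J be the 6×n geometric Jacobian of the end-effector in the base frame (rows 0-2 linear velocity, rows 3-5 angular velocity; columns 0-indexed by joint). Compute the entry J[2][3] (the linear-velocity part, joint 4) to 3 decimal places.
axis z_3 = (-1.0000,-0.0000,0.0000); lever o_n−o_3 = (-3.0000,3.0000,0.0000)
cross product → J_v[:, 3] = (-0.0000,0.0000,-3.0000)
J_ω[:, 3] = z_3
entry J[2][3] = -3.0000

-3.000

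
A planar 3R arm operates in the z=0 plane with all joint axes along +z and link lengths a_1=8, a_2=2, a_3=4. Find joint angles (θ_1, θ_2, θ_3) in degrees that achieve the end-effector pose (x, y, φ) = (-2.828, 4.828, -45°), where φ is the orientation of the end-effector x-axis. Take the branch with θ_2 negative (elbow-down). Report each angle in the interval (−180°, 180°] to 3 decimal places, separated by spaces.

wrist centre = target − a_3·(cos φ, sin φ) = (-5.6564, 7.6564)
cos θ_2 = (90.6160−8²−2²)/(2·8·2) = 0.7068; θ_2 = -45.0288° (elbow-down)
β = atan2(7.6564,-5.6564) = 126.4563°; ψ = atan2(-1.4149,9.4135) = -8.5480°
θ_1 = β − ψ = 135.0043°
θ_3 = φ − θ_1 − θ_2 = -134.9755° (wrapped to (-180°,180°])

135.004 -45.029 -134.976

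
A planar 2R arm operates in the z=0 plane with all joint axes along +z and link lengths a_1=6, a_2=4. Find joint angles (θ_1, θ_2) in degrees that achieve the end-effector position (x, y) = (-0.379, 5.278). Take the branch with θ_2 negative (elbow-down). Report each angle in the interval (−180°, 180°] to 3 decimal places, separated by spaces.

135.000 -119.999

cos θ_2 = (28.0009−6²−4²)/(2·6·4) = -0.5000; θ_2 = -119.9987° (elbow-down)
β = atan2(5.2780,-0.3790) = 94.1072°; ψ = atan2(-3.4641,4.0001) = -40.8932°
θ_1 = β − ψ = 135.0004°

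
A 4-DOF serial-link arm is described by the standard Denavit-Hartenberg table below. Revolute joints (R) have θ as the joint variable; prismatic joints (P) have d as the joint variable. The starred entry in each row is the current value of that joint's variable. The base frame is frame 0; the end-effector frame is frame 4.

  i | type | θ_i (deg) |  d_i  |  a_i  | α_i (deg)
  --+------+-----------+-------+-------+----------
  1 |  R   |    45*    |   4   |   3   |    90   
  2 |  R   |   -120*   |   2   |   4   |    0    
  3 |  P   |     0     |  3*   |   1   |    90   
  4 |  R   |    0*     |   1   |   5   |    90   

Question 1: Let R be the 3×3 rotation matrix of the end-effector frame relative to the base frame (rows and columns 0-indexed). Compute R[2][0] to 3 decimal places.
End-effector x-axis (col 0 of R) = (-0.3536,-0.3536,-0.8660)
R[2][0] = -0.8660

-0.866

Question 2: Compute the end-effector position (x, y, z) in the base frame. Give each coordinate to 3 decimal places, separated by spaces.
1.509 -5.562 -4.160

after link 1: o_1 = (2.1213, 2.1213, 4.0000)
after link 2: o_2 = (2.1213, -0.7071, 0.5359)
after link 3: o_3 = (3.8891, -3.1820, -0.3301)
after link 4: o_4 = (1.5089, -5.5621, -4.1603)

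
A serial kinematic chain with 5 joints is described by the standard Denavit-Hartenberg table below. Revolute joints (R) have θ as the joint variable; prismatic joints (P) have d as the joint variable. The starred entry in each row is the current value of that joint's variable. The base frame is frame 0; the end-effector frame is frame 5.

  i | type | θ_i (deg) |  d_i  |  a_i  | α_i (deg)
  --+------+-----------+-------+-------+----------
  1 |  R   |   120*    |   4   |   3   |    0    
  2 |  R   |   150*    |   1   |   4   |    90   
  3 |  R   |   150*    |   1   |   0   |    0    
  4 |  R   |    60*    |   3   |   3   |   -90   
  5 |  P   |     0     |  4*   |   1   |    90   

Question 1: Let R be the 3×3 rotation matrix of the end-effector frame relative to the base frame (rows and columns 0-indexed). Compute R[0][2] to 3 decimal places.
End-effector z-axis (col 2 of R) = (-1.0000,0.0000,0.0000)
R[0][2] = -1.0000

-1.000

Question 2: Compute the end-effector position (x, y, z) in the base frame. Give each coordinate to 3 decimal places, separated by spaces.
-5.500 0.062 -0.464

after link 1: o_1 = (-1.5000, 2.5981, 4.0000)
after link 2: o_2 = (-1.5000, -1.4019, 5.0000)
after link 3: o_3 = (-2.5000, -1.4019, 5.0000)
after link 4: o_4 = (-5.5000, 1.1962, 3.5000)
after link 5: o_5 = (-5.5000, 0.0622, -0.4641)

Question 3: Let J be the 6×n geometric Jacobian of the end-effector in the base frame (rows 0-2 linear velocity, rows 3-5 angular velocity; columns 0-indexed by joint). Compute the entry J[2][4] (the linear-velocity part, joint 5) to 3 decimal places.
-0.866

prismatic axis z_4 = (-0.0000,-0.5000,-0.8660)
J_v[:, 4] = z_4; J_ω[:, 4] = (0,0,0)
entry J[2][4] = -0.8660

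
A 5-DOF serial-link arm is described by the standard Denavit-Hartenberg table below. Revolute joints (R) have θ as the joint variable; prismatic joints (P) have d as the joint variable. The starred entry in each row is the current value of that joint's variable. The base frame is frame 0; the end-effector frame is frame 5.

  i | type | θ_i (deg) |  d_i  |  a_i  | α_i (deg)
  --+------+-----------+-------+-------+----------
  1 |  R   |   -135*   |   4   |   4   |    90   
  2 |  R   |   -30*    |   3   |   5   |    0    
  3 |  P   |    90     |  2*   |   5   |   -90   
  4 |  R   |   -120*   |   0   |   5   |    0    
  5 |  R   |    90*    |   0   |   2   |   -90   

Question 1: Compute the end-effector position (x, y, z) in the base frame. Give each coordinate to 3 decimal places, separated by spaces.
after link 1: o_1 = (-2.8284, -2.8284, 4.0000)
after link 2: o_2 = (-8.0116, -3.7690, 1.5000)
after link 3: o_3 = (-11.1936, -4.1225, 5.8301)
after link 4: o_4 = (-13.3716, -0.1768, 3.6651)
after link 5: o_5 = (-14.6910, -0.0820, 5.1651)

-14.691 -0.082 5.165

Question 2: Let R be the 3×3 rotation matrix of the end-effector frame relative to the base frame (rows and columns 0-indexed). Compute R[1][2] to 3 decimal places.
-0.789

End-effector z-axis (col 2 of R) = (0.4356,-0.7891,0.4330)
R[1][2] = -0.7891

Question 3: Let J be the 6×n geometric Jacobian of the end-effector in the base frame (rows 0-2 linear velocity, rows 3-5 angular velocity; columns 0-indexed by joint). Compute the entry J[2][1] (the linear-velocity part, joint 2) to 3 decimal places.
axis z_1 = (-0.7071,0.7071,0.0000); lever o_n−o_1 = (-11.8626,2.7464,1.1651)
cross product → J_v[:, 1] = (0.8238,0.8238,6.4462)
J_ω[:, 1] = z_1
entry J[2][1] = 6.4462

6.446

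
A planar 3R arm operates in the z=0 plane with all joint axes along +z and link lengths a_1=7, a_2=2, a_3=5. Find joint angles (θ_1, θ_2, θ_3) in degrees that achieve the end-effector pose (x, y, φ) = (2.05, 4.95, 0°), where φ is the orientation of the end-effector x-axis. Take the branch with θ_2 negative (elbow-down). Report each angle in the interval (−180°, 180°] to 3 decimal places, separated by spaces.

wrist centre = target − a_3·(cos φ, sin φ) = (-2.9500, 4.9500)
cos θ_2 = (33.2050−7²−2²)/(2·7·2) = -0.7070; θ_2 = -134.9885° (elbow-down)
β = atan2(4.9500,-2.9500) = 120.7932°; ψ = atan2(-1.4145,5.5861) = -14.2097°
θ_1 = β − ψ = 135.0029°
θ_3 = φ − θ_1 − θ_2 = -0.0145° (wrapped to (-180°,180°])

135.003 -134.988 -0.014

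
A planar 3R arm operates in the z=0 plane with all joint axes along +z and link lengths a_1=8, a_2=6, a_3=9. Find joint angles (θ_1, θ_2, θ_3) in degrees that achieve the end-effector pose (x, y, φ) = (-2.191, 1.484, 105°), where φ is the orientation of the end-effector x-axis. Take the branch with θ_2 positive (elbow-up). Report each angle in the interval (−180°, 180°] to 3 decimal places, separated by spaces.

wrist centre = target − a_3·(cos φ, sin φ) = (0.1384, -7.2093)
cos θ_2 = (51.9936−8²−6²)/(2·8·6) = -0.5001; θ_2 = 120.0044° (elbow-up)
β = atan2(-7.2093,0.1384) = -88.9004°; ψ = atan2(5.1959,4.9996) = 46.1031°
θ_1 = β − ψ = -135.0036°
θ_3 = φ − θ_1 − θ_2 = 119.9992° (wrapped to (-180°,180°])

-135.004 120.004 119.999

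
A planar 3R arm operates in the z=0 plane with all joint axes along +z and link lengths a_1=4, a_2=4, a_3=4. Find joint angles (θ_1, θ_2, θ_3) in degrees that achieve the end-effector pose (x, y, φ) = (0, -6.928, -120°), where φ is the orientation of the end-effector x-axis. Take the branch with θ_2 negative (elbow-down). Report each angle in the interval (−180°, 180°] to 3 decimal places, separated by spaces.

0.003 -120.003 -0.000

wrist centre = target − a_3·(cos φ, sin φ) = (2.0000, -3.4639)
cos θ_2 = (15.9986−4²−4²)/(2·4·4) = -0.5000; θ_2 = -120.0029° (elbow-down)
β = atan2(-3.4639,2.0000) = -59.9985°; ψ = atan2(-3.4640,1.9998) = -60.0015°
θ_1 = β − ψ = 0.0029°
θ_3 = φ − θ_1 − θ_2 = -0.0000° (wrapped to (-180°,180°])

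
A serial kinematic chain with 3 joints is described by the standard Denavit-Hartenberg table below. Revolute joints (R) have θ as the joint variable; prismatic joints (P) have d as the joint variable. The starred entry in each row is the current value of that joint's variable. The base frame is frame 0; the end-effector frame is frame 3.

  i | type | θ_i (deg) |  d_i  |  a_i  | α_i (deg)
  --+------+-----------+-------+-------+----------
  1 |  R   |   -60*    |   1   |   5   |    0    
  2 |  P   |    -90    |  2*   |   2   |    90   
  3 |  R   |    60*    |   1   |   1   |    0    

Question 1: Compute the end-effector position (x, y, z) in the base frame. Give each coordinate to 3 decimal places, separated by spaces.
-0.165 -4.714 3.866

after link 1: o_1 = (2.5000, -4.3301, 1.0000)
after link 2: o_2 = (0.7679, -5.3301, 3.0000)
after link 3: o_3 = (-0.1651, -4.7141, 3.8660)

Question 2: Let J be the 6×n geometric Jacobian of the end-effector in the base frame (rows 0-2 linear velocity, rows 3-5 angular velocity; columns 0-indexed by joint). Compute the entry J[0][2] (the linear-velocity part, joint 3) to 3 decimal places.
axis z_2 = (-0.5000,0.8660,0.0000); lever o_n−o_2 = (-0.9330,0.6160,0.8660)
cross product → J_v[:, 2] = (0.7500,0.4330,0.5000)
J_ω[:, 2] = z_2
entry J[0][2] = 0.7500

0.750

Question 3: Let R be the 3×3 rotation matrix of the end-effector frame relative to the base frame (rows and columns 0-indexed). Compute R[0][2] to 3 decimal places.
-0.500

End-effector z-axis (col 2 of R) = (-0.5000,0.8660,0.0000)
R[0][2] = -0.5000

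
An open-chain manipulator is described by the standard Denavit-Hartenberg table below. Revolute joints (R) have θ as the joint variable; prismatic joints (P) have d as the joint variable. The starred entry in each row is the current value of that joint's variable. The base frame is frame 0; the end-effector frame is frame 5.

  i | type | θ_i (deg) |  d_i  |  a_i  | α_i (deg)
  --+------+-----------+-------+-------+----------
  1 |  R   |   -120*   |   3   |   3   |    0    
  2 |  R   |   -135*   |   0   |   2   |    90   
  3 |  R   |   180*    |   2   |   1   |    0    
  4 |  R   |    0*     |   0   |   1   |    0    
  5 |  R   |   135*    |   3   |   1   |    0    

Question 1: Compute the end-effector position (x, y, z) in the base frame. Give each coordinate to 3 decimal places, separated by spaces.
after link 1: o_1 = (-1.5000, -2.5981, 3.0000)
after link 2: o_2 = (-2.0176, -0.6662, 3.0000)
after link 3: o_3 = (0.1730, -1.1145, 3.0000)
after link 4: o_4 = (0.4319, -2.0804, 3.0000)
after link 5: o_5 = (3.1466, -0.6210, 2.2929)

3.147 -0.621 2.293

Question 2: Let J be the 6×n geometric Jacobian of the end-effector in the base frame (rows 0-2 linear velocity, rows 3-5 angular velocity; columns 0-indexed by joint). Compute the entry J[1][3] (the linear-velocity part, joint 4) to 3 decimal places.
axis z_3 = (0.9659,0.2588,0.0000); lever o_n−o_3 = (2.9736,0.4935,-0.7071)
cross product → J_v[:, 3] = (-0.1830,0.6830,-0.2929)
J_ω[:, 3] = z_3
entry J[1][3] = 0.6830

0.683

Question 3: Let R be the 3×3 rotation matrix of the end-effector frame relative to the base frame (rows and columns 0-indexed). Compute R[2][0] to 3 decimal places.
-0.707

End-effector x-axis (col 0 of R) = (-0.1830,0.6830,-0.7071)
R[2][0] = -0.7071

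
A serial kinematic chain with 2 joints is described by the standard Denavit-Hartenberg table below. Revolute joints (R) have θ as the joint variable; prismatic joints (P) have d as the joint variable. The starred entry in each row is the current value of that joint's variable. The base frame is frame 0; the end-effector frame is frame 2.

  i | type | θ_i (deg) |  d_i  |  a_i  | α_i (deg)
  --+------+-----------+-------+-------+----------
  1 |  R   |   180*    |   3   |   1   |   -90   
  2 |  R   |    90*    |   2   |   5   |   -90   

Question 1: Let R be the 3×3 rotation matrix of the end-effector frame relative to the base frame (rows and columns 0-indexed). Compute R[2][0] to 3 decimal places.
-1.000

End-effector x-axis (col 0 of R) = (-0.0000,-0.0000,-1.0000)
R[2][0] = -1.0000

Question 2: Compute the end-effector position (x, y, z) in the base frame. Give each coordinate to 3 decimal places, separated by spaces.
-1.000 -2.000 -2.000

after link 1: o_1 = (-1.0000, 0.0000, 3.0000)
after link 2: o_2 = (-1.0000, -2.0000, -2.0000)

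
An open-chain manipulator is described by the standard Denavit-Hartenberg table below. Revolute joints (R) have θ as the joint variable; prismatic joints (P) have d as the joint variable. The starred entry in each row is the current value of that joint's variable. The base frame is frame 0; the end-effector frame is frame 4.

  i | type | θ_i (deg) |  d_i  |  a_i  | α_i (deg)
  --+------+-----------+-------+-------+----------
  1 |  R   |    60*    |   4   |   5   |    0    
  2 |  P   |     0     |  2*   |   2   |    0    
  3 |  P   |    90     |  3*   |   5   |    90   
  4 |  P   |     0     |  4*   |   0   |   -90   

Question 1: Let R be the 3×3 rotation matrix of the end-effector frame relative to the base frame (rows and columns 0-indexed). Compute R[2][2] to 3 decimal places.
1.000

End-effector z-axis (col 2 of R) = (-0.0000,0.0000,1.0000)
R[2][2] = 1.0000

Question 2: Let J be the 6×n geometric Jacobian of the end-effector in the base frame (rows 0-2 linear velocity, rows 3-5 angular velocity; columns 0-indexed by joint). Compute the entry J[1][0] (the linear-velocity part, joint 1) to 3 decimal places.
axis z_0 = ẑ; lever o_n−o_0 = (1.1699,12.0263,9.0000)
cross product → J_v[:, 0] = (-12.0263,1.1699,0.0000)
J_ω[:, 0] = z_0
entry J[1][0] = 1.1699

1.170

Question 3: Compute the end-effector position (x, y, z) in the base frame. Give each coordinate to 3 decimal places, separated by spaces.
after link 1: o_1 = (2.5000, 4.3301, 4.0000)
after link 2: o_2 = (3.5000, 6.0622, 6.0000)
after link 3: o_3 = (-0.8301, 8.5622, 9.0000)
after link 4: o_4 = (1.1699, 12.0263, 9.0000)

1.170 12.026 9.000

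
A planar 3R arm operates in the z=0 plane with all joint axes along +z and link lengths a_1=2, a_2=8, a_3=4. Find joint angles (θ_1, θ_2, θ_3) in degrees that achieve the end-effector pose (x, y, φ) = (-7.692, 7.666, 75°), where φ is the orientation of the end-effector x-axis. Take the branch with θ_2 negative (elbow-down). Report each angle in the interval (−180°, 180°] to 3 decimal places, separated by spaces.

wrist centre = target − a_3·(cos φ, sin φ) = (-8.7273, 3.8023)
cos θ_2 = (90.6228−2²−8²)/(2·2·8) = 0.7070; θ_2 = -45.0117° (elbow-down)
β = atan2(3.8023,-8.7273) = 156.4582°; ψ = atan2(-5.6580,7.6557) = -36.4665°
θ_1 = β − ψ = 192.9248°
θ_3 = φ − θ_1 − θ_2 = -72.9131° (wrapped to (-180°,180°])

-167.075 -45.012 -72.913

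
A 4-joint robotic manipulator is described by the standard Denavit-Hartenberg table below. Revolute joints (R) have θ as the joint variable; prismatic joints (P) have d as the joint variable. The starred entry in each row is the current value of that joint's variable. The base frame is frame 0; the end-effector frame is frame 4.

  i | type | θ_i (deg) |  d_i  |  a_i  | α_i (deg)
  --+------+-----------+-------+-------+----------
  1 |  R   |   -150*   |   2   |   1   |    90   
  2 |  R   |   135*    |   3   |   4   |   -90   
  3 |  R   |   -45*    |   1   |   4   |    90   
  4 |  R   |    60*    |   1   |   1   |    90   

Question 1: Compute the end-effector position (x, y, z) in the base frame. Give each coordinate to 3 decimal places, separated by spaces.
after link 1: o_1 = (-0.8660, -0.5000, 2.0000)
after link 2: o_2 = (0.0835, 3.5123, 4.8284)
after link 3: o_3 = (1.0137, 7.3153, 6.1213)
after link 4: o_4 = (0.7972, 8.4151, 5.2589)

0.797 8.415 5.259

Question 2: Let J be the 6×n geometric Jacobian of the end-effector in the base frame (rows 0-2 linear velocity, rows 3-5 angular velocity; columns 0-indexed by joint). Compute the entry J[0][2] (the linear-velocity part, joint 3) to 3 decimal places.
3.619

axis z_2 = (0.6124,0.3536,-0.7071); lever o_n−o_2 = (0.7137,4.9028,0.4305)
cross product → J_v[:, 2] = (3.6190,-0.7683,2.7500)
J_ω[:, 2] = z_2
entry J[0][2] = 3.6190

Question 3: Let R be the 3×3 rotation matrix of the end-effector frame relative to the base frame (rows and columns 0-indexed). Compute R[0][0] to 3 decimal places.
End-effector x-axis (col 0 of R) = (0.5701,0.7374,-0.3624)
R[0][0] = 0.5701

0.570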